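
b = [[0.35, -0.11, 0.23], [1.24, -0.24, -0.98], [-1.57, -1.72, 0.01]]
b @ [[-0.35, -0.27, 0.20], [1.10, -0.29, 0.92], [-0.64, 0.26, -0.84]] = [[-0.39,-0.00,-0.22], [-0.07,-0.52,0.85], [-1.35,0.93,-1.90]]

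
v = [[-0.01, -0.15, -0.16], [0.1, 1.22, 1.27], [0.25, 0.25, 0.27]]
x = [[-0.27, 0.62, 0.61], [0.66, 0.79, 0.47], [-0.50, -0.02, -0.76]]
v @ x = [[-0.02, -0.12, 0.05], [0.14, 1.00, -0.33], [-0.04, 0.35, 0.06]]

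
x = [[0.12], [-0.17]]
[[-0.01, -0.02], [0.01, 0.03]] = x@[[-0.06, -0.18]]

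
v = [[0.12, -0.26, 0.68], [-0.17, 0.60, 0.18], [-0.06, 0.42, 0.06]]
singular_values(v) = [0.81, 0.69, 0.05]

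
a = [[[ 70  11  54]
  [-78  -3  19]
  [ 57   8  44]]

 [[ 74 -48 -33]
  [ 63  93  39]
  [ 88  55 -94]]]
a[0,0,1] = 11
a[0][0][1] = 11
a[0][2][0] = 57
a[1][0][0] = 74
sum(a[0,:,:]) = 182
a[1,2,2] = -94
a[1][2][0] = 88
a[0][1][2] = 19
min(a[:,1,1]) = -3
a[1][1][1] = 93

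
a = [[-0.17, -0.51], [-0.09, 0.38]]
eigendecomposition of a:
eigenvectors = [[-0.99, 0.63],[-0.14, -0.77]]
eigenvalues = [-0.24, 0.45]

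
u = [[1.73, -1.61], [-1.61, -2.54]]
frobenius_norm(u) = 3.82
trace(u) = -0.81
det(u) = -6.99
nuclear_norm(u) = 5.35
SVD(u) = [[0.32, 0.95],[0.95, -0.32]] @ diag([3.079009162287968, 2.269009162287968]) @ [[-0.32, -0.95], [0.95, -0.32]]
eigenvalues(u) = [2.27, -3.08]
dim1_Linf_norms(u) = [1.73, 2.54]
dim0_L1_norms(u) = [3.34, 4.15]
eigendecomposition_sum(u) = [[2.04,-0.68], [-0.68,0.23]] + [[-0.31,-0.93],[-0.93,-2.77]]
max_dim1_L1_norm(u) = 4.15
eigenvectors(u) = [[0.95,0.32], [-0.32,0.95]]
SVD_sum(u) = [[-0.31,-0.93],  [-0.93,-2.77]] + [[2.04, -0.68],[-0.68, 0.23]]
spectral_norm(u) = 3.08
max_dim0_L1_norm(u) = 4.15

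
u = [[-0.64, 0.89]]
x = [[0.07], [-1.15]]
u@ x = [[-1.07]]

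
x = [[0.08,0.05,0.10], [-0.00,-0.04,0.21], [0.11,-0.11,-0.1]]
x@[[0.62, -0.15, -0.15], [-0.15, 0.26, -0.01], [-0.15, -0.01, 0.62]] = [[0.03, 0.0, 0.05], [-0.03, -0.01, 0.13], [0.1, -0.04, -0.08]]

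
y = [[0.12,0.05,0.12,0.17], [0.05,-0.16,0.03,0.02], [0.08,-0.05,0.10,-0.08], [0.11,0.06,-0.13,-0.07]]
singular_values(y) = [0.26, 0.2, 0.18, 0.11]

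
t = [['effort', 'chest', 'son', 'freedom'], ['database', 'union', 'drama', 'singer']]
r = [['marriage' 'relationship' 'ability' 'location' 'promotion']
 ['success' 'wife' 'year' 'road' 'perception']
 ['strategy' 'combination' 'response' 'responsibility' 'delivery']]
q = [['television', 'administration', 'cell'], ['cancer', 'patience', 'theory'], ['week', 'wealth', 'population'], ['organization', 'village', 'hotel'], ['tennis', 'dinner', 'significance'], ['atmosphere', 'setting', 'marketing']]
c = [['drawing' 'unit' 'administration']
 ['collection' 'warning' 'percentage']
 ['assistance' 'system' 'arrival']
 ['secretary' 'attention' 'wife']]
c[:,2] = ['administration', 'percentage', 'arrival', 'wife']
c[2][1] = 'system'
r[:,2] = ['ability', 'year', 'response']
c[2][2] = 'arrival'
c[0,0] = 'drawing'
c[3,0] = 'secretary'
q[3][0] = 'organization'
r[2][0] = 'strategy'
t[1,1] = 'union'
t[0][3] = 'freedom'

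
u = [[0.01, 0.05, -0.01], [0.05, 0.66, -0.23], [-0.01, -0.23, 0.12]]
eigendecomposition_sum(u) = [[0.00, 0.05, -0.02], [0.05, 0.66, -0.24], [-0.02, -0.24, 0.09]] + [[0.00, -0.0, -0.0], [-0.00, 0.0, 0.00], [-0.00, 0.0, 0.0]] + [[0.0, 0.0, 0.01],[0.0, 0.0, 0.01],[0.01, 0.01, 0.03]]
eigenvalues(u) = [0.75, 0.0, 0.04]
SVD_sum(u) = [[0.0, 0.05, -0.02],[0.05, 0.66, -0.24],[-0.02, -0.24, 0.09]] + [[0.00, 0.00, 0.01], [0.00, 0.00, 0.01], [0.01, 0.01, 0.03]] + [[0.00, -0.00, -0.0], [-0.0, 0.0, 0.00], [-0.00, 0.00, 0.00]]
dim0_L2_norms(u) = [0.05, 0.7, 0.26]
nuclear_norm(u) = 0.79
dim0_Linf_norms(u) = [0.05, 0.66, 0.23]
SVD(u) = [[-0.07, 0.25, -0.97], [-0.94, 0.32, 0.15], [0.34, 0.92, 0.21]] @ diag([0.7481214501176094, 0.03733118458893379, 0.004547365293456748]) @ [[-0.07, -0.94, 0.34], [0.25, 0.32, 0.92], [-0.97, 0.15, 0.21]]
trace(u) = 0.79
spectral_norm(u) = 0.75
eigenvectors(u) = [[0.07, 0.97, 0.25], [0.94, -0.15, 0.32], [-0.34, -0.21, 0.92]]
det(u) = 0.00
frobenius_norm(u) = 0.75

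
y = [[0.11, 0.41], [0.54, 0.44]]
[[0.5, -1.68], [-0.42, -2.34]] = y @ [[-2.27, -1.28],  [1.82, -3.75]]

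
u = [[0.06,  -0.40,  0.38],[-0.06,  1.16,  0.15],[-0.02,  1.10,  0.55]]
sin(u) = [[0.06,  -0.41,  0.37], [-0.04,  0.85,  0.1], [-0.00,  0.69,  0.47]]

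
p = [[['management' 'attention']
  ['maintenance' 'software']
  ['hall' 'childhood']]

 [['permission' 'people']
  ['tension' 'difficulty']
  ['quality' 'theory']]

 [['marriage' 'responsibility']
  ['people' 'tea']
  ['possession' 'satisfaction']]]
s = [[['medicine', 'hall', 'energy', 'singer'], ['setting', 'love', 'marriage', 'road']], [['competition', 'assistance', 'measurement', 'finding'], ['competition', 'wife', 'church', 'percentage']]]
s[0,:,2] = ['energy', 'marriage']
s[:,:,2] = [['energy', 'marriage'], ['measurement', 'church']]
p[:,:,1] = [['attention', 'software', 'childhood'], ['people', 'difficulty', 'theory'], ['responsibility', 'tea', 'satisfaction']]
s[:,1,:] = [['setting', 'love', 'marriage', 'road'], ['competition', 'wife', 'church', 'percentage']]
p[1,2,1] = 'theory'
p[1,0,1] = 'people'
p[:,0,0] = ['management', 'permission', 'marriage']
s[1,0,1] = 'assistance'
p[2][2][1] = 'satisfaction'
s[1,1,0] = 'competition'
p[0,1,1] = 'software'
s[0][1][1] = 'love'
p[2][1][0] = 'people'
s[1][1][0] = 'competition'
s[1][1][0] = 'competition'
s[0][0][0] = 'medicine'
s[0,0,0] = 'medicine'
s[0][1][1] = 'love'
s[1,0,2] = 'measurement'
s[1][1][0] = 'competition'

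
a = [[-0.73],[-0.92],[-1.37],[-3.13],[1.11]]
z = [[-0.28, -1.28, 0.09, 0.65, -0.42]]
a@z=[[0.2,0.93,-0.07,-0.47,0.31], [0.26,1.18,-0.08,-0.6,0.39], [0.38,1.75,-0.12,-0.89,0.58], [0.88,4.01,-0.28,-2.03,1.31], [-0.31,-1.42,0.1,0.72,-0.47]]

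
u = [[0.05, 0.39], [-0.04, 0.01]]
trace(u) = 0.06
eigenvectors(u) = [[(0.95+0j), 0.95-0.00j], [(-0.05+0.3j), (-0.05-0.3j)]]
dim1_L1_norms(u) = [0.44, 0.05]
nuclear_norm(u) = 0.43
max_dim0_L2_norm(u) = 0.39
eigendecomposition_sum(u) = [[0.02+0.06j, 0.20-0.05j], [(-0.02+0j), 0.00+0.06j]] + [[(0.02-0.06j), 0.20+0.05j], [-0.02-0.00j, 0.00-0.06j]]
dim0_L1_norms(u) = [0.09, 0.4]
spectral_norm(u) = 0.39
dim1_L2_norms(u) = [0.39, 0.04]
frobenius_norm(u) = 0.40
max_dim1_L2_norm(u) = 0.39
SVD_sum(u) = [[0.05, 0.39],[0.00, 0.00]] + [[0.00, -0.0], [-0.04, 0.01]]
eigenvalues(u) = [(0.03+0.12j), (0.03-0.12j)]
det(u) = 0.02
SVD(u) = [[1.0, 0.01],[0.01, -1.0]] @ diag([0.39322208299900946, 0.040943783922838727]) @ [[0.13, 0.99], [0.99, -0.13]]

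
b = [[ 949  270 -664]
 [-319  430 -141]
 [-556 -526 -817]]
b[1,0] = -319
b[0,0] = 949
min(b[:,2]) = -817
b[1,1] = 430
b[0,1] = 270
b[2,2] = -817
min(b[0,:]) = -664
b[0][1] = 270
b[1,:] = [-319, 430, -141]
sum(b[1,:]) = -30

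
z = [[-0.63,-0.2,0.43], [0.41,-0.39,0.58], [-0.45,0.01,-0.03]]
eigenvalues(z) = [(-0.5+0.49j), (-0.5-0.49j), (-0.06+0j)]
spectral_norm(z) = 0.88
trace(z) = -1.05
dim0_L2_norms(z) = [0.88, 0.44, 0.72]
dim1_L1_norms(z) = [1.26, 1.38, 0.49]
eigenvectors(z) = [[(0.1+0.53j), (0.1-0.53j), 0.05+0.00j], [0.77+0.00j, 0.77-0.00j, (0.88+0j)], [-0.21+0.28j, (-0.21-0.28j), 0.47+0.00j]]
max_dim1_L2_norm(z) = 0.81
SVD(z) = [[-0.69, -0.6, -0.41], [0.51, -0.8, 0.31], [-0.51, 0.01, 0.86]] @ diag([0.8775357290890824, 0.8428704838906347, 0.03742180591660205]) @ [[1.00,-0.07,0.01], [0.05,0.51,-0.86], [-0.06,-0.86,-0.52]]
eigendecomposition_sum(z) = [[(-0.32+0.2j), -0.10-0.11j, (0.22+0.19j)], [(0.19+0.5j), (-0.18+0.11j), 0.32-0.25j], [-0.23-0.07j, 0.01-0.10j, 0.00+0.19j]] + [[(-0.32-0.2j), (-0.1+0.11j), 0.22-0.19j], [0.19-0.50j, -0.18-0.11j, 0.32+0.25j], [-0.23+0.07j, (0.01+0.1j), -0.19j]] + [[0.00-0.00j,(-0-0j),-0.00+0.00j], [0.04-0.00j,-0.02-0.00j,(-0.07+0j)], [0.02-0.00j,-0.01-0.00j,(-0.04+0j)]]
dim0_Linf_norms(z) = [0.63, 0.39, 0.58]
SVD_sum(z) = [[-0.61,0.05,-0.01], [0.45,-0.03,0.01], [-0.45,0.03,-0.01]] + [[-0.03, -0.26, 0.43], [-0.03, -0.35, 0.58], [0.0, 0.0, -0.01]] + [[0.00, 0.01, 0.01],[-0.00, -0.01, -0.01],[-0.00, -0.03, -0.02]]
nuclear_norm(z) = 1.76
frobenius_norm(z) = 1.22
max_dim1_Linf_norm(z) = 0.63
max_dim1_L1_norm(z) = 1.38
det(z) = -0.03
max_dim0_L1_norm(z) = 1.49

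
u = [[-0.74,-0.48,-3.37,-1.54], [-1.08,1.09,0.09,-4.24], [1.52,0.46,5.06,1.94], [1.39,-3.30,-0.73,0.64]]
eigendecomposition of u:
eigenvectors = [[(-0.24+0j),(-0.87+0j),-0.14+0.35j,-0.14-0.35j], [(-0.74+0j),-0.40+0.00j,-0.59+0.00j,-0.59-0.00j], [(0.24+0j),0.25+0.00j,0.20-0.49j,0.20+0.49j], [(-0.59+0j),(0.15+0j),0.47+0.07j,0.47-0.07j]]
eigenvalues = [(-2.65+0j), (0.29+0j), (4.21+1.23j), (4.21-1.23j)]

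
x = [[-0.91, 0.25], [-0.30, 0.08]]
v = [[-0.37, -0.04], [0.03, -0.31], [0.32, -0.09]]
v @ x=[[0.35, -0.1],  [0.07, -0.02],  [-0.26, 0.07]]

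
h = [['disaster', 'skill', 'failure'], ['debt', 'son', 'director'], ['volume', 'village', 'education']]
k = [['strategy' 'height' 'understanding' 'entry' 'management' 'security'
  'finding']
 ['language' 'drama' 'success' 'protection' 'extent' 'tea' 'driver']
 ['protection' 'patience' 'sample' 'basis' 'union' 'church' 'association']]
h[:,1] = ['skill', 'son', 'village']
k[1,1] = 'drama'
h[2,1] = 'village'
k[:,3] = ['entry', 'protection', 'basis']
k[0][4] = 'management'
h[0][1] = 'skill'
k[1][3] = 'protection'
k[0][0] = 'strategy'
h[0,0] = 'disaster'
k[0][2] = 'understanding'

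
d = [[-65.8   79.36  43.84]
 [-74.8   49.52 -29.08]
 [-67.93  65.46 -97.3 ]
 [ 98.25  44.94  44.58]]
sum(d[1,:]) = -54.35999999999999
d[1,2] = -29.08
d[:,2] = [43.84, -29.08, -97.3, 44.58]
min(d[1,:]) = -74.8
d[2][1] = 65.46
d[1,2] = -29.08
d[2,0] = -67.93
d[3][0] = 98.25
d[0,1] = 79.36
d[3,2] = 44.58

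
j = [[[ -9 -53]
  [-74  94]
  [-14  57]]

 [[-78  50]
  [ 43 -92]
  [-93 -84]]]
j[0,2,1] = 57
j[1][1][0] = 43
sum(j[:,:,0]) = -225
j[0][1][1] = 94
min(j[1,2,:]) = -93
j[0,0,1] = -53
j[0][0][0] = -9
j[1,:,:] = [[-78, 50], [43, -92], [-93, -84]]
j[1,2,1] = -84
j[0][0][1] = -53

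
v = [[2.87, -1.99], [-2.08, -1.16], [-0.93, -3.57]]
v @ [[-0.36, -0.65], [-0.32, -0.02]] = [[-0.40, -1.83], [1.12, 1.38], [1.48, 0.68]]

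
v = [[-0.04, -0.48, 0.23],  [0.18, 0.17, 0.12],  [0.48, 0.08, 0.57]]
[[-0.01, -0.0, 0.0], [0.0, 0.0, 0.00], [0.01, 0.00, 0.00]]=v @[[0.01, 0.01, -0.0],[0.01, 0.0, -0.0],[-0.00, -0.00, 0.0]]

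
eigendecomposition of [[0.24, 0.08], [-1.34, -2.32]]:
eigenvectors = [[0.88, -0.03], [-0.47, 1.0]]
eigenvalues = [0.2, -2.28]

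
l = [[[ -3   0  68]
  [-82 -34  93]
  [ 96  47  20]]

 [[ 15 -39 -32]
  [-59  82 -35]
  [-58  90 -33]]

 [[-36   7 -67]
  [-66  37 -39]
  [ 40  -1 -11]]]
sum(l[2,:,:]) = -136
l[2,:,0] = [-36, -66, 40]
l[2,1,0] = -66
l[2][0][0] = -36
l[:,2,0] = [96, -58, 40]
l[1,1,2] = -35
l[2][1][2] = -39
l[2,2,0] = 40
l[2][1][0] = -66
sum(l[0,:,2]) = 181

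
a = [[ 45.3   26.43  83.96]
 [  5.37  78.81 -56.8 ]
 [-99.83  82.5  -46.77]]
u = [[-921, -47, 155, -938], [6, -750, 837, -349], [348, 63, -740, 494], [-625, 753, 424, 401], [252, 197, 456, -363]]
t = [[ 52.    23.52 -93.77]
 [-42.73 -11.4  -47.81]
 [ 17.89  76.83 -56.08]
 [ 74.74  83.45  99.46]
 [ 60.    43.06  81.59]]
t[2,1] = 76.83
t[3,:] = [74.74, 83.45, 99.46]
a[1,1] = 78.81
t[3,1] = 83.45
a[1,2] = -56.8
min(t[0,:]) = -93.77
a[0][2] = 83.96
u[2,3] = 494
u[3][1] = 753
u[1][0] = 6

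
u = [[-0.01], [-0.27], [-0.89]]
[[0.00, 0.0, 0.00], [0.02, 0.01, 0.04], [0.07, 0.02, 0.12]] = u @ [[-0.08, -0.02, -0.13]]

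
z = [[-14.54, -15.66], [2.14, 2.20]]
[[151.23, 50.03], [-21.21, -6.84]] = z@[[0.38,  1.88], [-10.01,  -4.94]]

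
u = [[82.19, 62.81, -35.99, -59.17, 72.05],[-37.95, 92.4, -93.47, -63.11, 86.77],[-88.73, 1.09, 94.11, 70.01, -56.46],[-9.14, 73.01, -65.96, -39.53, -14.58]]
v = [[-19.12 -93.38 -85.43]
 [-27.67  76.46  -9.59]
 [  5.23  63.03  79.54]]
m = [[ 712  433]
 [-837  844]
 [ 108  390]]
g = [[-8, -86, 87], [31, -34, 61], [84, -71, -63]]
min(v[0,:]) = -93.38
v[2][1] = 63.03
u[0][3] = -59.17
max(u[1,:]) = 92.4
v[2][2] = 79.54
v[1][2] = -9.59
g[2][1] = -71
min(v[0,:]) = -93.38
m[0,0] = 712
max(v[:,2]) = 79.54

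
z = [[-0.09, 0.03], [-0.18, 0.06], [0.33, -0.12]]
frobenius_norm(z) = 0.41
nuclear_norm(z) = 0.42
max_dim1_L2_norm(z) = 0.35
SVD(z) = [[-0.23, -0.38], [-0.46, -0.77], [0.86, -0.52]] @ diag([0.41021449558384254, 0.004905875344277024]) @ [[0.94, -0.33], [0.33, 0.94]]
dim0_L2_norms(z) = [0.39, 0.14]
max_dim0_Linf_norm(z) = 0.33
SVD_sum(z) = [[-0.09, 0.03],[-0.18, 0.06],[0.33, -0.12]] + [[-0.0, -0.00], [-0.00, -0.0], [-0.00, -0.0]]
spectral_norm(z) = 0.41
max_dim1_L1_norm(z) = 0.45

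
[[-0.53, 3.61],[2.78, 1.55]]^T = [[-0.53, 2.78], [3.61, 1.55]]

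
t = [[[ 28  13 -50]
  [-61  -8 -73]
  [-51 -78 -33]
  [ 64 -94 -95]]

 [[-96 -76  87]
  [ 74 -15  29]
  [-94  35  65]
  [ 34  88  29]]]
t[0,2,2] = -33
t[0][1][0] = -61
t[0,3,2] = -95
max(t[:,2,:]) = 65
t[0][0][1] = 13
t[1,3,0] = 34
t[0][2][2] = -33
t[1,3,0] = 34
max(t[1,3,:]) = 88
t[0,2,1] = -78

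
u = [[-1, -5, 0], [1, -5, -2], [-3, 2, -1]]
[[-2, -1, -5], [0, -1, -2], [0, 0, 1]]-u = [[-1, 4, -5], [-1, 4, 0], [3, -2, 2]]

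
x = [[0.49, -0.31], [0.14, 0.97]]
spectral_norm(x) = 1.02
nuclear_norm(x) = 1.53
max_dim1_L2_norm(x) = 0.98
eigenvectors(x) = [[-0.93, 0.65], [0.36, -0.76]]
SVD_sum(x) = [[0.01, -0.32], [-0.02, 0.97]] + [[0.48, 0.01], [0.16, 0.00]]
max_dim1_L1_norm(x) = 1.11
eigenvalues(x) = [0.61, 0.85]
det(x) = 0.52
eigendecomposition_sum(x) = [[0.92, 0.79],[-0.36, -0.31]] + [[-0.43, -1.10], [0.5, 1.28]]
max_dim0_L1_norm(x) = 1.28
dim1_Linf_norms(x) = [0.49, 0.97]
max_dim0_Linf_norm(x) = 0.97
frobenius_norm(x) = 1.14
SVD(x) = [[-0.31, 0.95], [0.95, 0.31]] @ diag([1.0184956219371335, 0.5092805396781731]) @ [[-0.02,1.00], [1.00,0.02]]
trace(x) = 1.46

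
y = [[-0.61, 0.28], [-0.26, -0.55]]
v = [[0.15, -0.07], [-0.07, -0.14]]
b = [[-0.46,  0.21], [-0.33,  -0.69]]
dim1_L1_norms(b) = [0.67, 1.02]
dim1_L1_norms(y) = [0.89, 0.81]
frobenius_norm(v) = 0.23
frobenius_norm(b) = 0.92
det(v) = -0.03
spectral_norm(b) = 0.76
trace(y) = -1.16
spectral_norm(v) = 0.17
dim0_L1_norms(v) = [0.22, 0.21]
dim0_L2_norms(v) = [0.17, 0.16]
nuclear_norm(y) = 1.28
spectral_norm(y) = 0.67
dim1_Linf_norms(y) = [0.61, 0.55]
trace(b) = -1.15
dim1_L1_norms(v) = [0.22, 0.21]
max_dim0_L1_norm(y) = 0.87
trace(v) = 0.01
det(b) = 0.39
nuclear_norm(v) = 0.32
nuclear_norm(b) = 1.27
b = v + y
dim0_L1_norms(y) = [0.87, 0.83]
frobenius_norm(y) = 0.91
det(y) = 0.41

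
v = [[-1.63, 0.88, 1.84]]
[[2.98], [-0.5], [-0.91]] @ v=[[-4.86, 2.62, 5.48],[0.82, -0.44, -0.92],[1.48, -0.8, -1.67]]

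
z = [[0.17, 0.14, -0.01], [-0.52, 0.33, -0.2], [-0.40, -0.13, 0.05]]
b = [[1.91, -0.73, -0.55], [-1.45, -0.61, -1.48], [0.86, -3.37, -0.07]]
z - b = [[-1.74, 0.87, 0.54],[0.93, 0.94, 1.28],[-1.26, 3.24, 0.12]]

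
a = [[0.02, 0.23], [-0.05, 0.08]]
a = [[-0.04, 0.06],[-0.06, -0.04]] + [[0.06, 0.17], [0.01, 0.12]]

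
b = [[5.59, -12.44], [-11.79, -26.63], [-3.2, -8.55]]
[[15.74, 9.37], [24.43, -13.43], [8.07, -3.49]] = b@[[0.39, 1.41], [-1.09, -0.12]]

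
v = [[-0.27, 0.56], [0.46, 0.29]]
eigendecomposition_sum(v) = [[-0.42,0.28], [0.23,-0.15]] + [[0.15,0.28], [0.23,0.44]]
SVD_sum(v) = [[-0.09, 0.59], [-0.03, 0.21]] + [[-0.18, -0.03], [0.49, 0.08]]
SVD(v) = [[0.94, 0.34], [0.34, -0.94]] @ diag([0.6327977234474822, 0.5308173331756263]) @ [[-0.15, 0.99], [-0.99, -0.15]]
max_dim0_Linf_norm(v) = 0.56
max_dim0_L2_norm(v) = 0.63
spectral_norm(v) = 0.63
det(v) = -0.34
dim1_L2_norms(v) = [0.62, 0.54]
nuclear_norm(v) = 1.16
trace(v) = 0.02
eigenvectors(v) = [[-0.88, -0.55],[0.47, -0.84]]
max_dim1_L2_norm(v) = 0.62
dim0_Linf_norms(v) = [0.46, 0.56]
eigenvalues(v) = [-0.57, 0.59]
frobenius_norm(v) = 0.83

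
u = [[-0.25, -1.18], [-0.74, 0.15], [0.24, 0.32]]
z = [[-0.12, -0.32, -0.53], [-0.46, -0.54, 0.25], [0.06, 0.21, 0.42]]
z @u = [[0.14, -0.08],[0.57, 0.54],[-0.07, 0.10]]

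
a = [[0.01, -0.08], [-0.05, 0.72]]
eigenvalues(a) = [0.0, 0.73]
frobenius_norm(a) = 0.73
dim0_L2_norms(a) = [0.05, 0.72]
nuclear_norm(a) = 0.73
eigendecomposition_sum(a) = [[0.0, 0.0],[0.0, 0.0]] + [[0.01, -0.08], [-0.05, 0.72]]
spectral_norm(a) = 0.73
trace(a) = 0.73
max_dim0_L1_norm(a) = 0.8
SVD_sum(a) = [[0.01, -0.08], [-0.05, 0.72]] + [[0.0, 0.00], [0.0, 0.0]]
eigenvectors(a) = [[-1.00, 0.11], [-0.07, -0.99]]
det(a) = 0.00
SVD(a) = [[-0.11,0.99], [0.99,0.11]] @ diag([0.7262097378045285, 0.004406440499784832]) @ [[-0.07, 1.0], [1.00, 0.07]]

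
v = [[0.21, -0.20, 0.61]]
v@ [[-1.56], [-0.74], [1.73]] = [[0.88]]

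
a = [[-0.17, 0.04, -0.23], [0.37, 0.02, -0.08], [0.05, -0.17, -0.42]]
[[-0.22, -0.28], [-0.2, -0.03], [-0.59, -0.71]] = a@[[-0.28, 0.14],[0.33, 1.02],[1.24, 1.29]]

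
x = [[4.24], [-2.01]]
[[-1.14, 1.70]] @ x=[[-8.25]]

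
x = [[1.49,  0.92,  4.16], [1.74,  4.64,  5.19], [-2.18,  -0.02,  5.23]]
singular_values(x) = [9.21, 4.08, 1.58]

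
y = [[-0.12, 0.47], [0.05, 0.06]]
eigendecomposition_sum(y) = [[-0.16,  0.27], [0.03,  -0.05]] + [[0.04,0.20], [0.02,0.11]]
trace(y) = -0.06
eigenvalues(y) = [-0.21, 0.15]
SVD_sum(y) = [[-0.11,  0.47], [-0.01,  0.05]] + [[-0.01, -0.0], [0.06, 0.01]]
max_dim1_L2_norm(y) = 0.49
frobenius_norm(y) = 0.49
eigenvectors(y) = [[-0.98, -0.87], [0.18, -0.5]]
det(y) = -0.03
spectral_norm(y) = 0.49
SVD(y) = [[1.00, 0.10], [0.1, -1.0]] @ diag([0.48726836419991637, 0.06300429548798783]) @ [[-0.24, 0.97], [-0.97, -0.24]]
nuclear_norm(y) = 0.55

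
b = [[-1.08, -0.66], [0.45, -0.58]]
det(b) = 0.92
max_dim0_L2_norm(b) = 1.17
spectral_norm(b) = 1.27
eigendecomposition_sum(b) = [[(-0.54+0.03j), -0.33-0.57j], [0.23+0.39j, -0.29+0.46j]] + [[-0.54-0.03j,(-0.33+0.57j)], [(0.23-0.39j),-0.29-0.46j]]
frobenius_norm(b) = 1.46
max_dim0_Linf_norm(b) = 1.08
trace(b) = -1.66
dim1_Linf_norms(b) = [1.08, 0.58]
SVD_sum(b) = [[-1.11, -0.6],[0.11, 0.06]] + [[0.03,-0.06],[0.34,-0.64]]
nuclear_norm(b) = 2.00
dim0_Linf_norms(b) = [1.08, 0.66]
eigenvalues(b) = [(-0.83+0.48j), (-0.83-0.48j)]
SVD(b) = [[-1.0, 0.10], [0.1, 1.00]] @ diag([1.2696162534852469, 0.727306378966997]) @ [[0.88,0.47], [0.47,-0.88]]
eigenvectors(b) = [[0.77+0.00j,  0.77-0.00j], [-0.29-0.57j,  -0.29+0.57j]]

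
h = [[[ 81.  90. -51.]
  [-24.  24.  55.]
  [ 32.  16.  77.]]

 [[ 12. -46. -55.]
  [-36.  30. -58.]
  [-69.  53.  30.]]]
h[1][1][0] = -36.0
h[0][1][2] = 55.0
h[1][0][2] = -55.0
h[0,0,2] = -51.0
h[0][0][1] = 90.0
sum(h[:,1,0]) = -60.0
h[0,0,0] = 81.0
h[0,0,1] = 90.0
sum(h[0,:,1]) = 130.0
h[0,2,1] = 16.0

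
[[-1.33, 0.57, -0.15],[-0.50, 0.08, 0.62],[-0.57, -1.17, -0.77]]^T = [[-1.33,  -0.50,  -0.57], [0.57,  0.08,  -1.17], [-0.15,  0.62,  -0.77]]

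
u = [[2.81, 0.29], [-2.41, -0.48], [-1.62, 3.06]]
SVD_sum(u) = [[2.35, -0.9], [-1.94, 0.74], [-2.43, 0.93]] + [[0.46, 1.19], [-0.47, -1.22], [0.81, 2.13]]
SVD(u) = [[-0.60, 0.44], [0.5, -0.45], [0.62, 0.78]] @ diag([4.179974436868378, 2.9213890030475023]) @ [[-0.93,0.36], [0.36,0.93]]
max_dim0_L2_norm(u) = 4.04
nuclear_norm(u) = 7.10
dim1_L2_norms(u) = [2.82, 2.46, 3.46]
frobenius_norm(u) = 5.10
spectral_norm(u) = 4.18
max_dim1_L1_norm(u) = 4.68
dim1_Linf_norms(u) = [2.81, 2.41, 3.06]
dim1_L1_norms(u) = [3.1, 2.89, 4.68]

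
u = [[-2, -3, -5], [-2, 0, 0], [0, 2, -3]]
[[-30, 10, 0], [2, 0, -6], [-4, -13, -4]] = u @ [[-1, 0, 3], [4, -5, -2], [4, 1, 0]]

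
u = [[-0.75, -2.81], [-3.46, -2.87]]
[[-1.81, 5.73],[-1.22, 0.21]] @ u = [[-18.47,-11.36], [0.19,2.83]]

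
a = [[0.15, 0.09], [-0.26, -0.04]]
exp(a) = [[1.15, 0.09], [-0.27, 0.95]]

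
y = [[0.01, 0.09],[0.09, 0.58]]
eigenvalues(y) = [-0.0, 0.59]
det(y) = -0.00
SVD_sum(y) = [[0.01,0.09], [0.09,0.58]] + [[-0.00,0.0],[0.0,-0.00]]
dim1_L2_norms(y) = [0.09, 0.59]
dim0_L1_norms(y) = [0.1, 0.67]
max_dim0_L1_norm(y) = 0.67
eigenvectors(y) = [[-0.99, -0.15], [0.15, -0.99]]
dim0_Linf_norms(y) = [0.09, 0.58]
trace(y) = 0.59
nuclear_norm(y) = 0.60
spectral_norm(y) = 0.59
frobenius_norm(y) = 0.59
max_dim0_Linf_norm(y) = 0.58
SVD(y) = [[-0.15,-0.99], [-0.99,0.15]] @ diag([0.5938728826775691, 0.0038728826775691317]) @ [[-0.15, -0.99], [0.99, -0.15]]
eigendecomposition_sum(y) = [[-0.0, 0.0], [0.00, -0.0]] + [[0.01,0.09], [0.09,0.58]]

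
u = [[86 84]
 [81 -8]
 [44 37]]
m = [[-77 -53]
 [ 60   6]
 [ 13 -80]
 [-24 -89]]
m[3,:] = [-24, -89]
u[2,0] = 44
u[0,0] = 86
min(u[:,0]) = 44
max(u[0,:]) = 86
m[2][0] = 13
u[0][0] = 86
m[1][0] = 60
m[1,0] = 60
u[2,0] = 44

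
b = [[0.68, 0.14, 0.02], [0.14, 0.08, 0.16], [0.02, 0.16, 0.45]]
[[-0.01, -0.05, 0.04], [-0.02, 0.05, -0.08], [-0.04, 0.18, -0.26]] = b@[[0.02,-0.21,0.25],[-0.16,0.62,-0.88],[-0.04,0.20,-0.27]]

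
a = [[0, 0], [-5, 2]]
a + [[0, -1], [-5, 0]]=[[0, -1], [-10, 2]]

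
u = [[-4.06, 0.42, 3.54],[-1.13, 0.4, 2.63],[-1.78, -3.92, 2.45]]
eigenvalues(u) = [(-2.7+0j), (0.75+3.16j), (0.75-3.16j)]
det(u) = -28.44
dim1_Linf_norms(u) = [4.06, 2.63, 3.92]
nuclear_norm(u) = 11.68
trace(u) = -1.21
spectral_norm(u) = 6.88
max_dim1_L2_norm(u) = 5.4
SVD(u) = [[-0.73, 0.50, 0.46], [-0.37, 0.27, -0.89], [-0.57, -0.82, -0.02]] @ diag([6.876696406391757, 3.6782805849540483, 1.1242768665541434]) @ [[0.64, 0.26, -0.72], [-0.24, 0.96, 0.13], [-0.73, -0.09, -0.68]]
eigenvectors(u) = [[(-0.93+0j), (0.37-0.28j), (0.37+0.28j)], [(-0.04+0j), 0.15-0.46j, (0.15+0.46j)], [(-0.35+0j), (0.74+0j), (0.74-0j)]]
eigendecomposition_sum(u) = [[-3.25+0.00j, 1.98+0.00j, 1.22-0.00j], [(-0.14+0j), 0.09+0.00j, (0.05-0j)], [-1.23+0.00j, 0.75+0.00j, (0.46-0j)]] + [[(-0.41-0.24j), (-0.78+1.41j), 1.16+0.48j], [-0.49+0.03j, 0.16+1.68j, (1.29-0.27j)], [-0.27-0.69j, -2.34+1.01j, 0.99+1.72j]] + [[(-0.41+0.24j),-0.78-1.41j,1.16-0.48j], [(-0.49-0.03j),(0.16-1.68j),(1.29+0.27j)], [(-0.27+0.69j),(-2.34-1.01j),0.99-1.72j]]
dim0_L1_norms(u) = [6.97, 4.74, 8.62]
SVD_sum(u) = [[-3.24, -1.31, 3.65], [-1.62, -0.65, 1.82], [-2.52, -1.02, 2.83]] + [[-0.44, 1.78, 0.24],  [-0.24, 0.96, 0.13],  [0.73, -2.90, -0.4]] + [[-0.37,-0.05,-0.35], [0.73,0.09,0.68], [0.01,0.0,0.01]]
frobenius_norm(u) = 7.88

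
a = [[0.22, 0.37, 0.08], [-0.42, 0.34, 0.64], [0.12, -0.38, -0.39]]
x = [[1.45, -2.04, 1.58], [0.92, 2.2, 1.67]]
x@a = [[1.37, -0.76, -1.81], [-0.52, 0.45, 0.83]]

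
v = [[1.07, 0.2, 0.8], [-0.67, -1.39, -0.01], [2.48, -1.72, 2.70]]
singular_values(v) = [4.2, 1.71, 0.0]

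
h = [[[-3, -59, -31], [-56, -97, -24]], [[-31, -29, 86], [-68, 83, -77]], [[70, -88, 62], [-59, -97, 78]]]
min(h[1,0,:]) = -31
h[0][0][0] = -3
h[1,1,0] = -68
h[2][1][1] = -97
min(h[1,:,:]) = -77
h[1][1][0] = -68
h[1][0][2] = 86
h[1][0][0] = -31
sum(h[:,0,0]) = 36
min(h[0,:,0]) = -56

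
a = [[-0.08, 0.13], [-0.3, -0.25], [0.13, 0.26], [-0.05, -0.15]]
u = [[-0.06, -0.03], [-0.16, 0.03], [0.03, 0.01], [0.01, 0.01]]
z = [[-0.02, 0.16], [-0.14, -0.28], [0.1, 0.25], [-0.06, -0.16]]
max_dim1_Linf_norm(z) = 0.28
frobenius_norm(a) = 0.53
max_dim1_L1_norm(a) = 0.55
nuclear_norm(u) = 0.22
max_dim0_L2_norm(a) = 0.41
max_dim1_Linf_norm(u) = 0.16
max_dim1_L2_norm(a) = 0.39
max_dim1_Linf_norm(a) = 0.3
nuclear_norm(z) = 0.55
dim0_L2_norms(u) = [0.17, 0.04]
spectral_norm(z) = 0.47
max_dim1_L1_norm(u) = 0.19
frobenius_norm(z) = 0.48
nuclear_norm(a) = 0.68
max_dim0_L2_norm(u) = 0.17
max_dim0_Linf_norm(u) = 0.16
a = z + u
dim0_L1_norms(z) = [0.32, 0.85]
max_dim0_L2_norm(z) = 0.44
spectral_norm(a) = 0.50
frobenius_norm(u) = 0.18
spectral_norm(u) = 0.17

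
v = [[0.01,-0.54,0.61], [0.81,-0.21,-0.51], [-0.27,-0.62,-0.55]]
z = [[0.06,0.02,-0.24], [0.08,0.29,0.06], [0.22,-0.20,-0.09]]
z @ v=[[0.08, 0.11, 0.16], [0.22, -0.14, -0.13], [-0.14, -0.02, 0.29]]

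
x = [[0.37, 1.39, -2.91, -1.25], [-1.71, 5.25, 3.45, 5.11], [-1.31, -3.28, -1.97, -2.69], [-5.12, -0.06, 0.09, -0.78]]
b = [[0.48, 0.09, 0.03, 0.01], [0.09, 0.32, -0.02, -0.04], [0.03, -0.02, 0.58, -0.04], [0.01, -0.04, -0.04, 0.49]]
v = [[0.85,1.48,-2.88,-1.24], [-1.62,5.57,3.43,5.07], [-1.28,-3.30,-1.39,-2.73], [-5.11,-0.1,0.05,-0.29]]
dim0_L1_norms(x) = [8.51, 9.98, 8.42, 9.83]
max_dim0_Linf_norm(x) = 5.25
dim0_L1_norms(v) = [8.86, 10.45, 7.75, 9.33]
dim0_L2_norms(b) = [0.49, 0.34, 0.58, 0.49]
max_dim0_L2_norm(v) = 6.64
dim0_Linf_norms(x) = [5.12, 5.25, 3.45, 5.11]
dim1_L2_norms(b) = [0.49, 0.34, 0.58, 0.49]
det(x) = 76.62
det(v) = -5.96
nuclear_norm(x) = 18.71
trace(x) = 2.87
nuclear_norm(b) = 1.87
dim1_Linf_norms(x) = [2.91, 5.25, 3.28, 5.12]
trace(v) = 4.74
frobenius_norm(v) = 11.49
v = b + x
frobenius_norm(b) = 0.97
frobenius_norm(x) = 11.45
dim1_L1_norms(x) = [5.92, 15.52, 9.25, 6.05]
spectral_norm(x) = 9.46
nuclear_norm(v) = 18.37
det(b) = 0.04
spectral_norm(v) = 9.51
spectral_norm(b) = 0.60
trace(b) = 1.87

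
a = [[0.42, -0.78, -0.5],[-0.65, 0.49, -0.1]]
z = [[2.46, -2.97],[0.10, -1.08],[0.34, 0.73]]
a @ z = [[0.79,-0.77], [-1.58,1.33]]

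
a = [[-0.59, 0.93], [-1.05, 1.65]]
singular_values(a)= [2.24, 0.0]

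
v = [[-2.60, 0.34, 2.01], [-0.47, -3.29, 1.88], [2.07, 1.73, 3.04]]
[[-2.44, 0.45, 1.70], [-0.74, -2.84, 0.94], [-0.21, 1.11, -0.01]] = v @[[0.6, -0.10, -0.42], [-0.1, 0.85, -0.05], [-0.42, -0.05, 0.31]]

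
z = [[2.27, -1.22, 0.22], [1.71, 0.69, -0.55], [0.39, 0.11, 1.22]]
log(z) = [[1.10, -0.68, -0.03], [0.99, 0.25, -0.49], [0.14, 0.17, 0.23]]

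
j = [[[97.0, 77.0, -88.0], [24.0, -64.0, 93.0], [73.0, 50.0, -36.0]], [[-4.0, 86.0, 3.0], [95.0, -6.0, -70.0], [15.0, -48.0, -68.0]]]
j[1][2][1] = -48.0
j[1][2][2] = -68.0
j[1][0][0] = -4.0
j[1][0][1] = 86.0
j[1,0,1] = 86.0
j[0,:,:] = [[97.0, 77.0, -88.0], [24.0, -64.0, 93.0], [73.0, 50.0, -36.0]]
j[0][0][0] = 97.0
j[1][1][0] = 95.0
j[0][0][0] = 97.0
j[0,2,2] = -36.0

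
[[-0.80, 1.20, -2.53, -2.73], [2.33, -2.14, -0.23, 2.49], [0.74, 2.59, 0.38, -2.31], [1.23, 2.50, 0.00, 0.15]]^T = [[-0.80, 2.33, 0.74, 1.23],[1.2, -2.14, 2.59, 2.50],[-2.53, -0.23, 0.38, 0.0],[-2.73, 2.49, -2.31, 0.15]]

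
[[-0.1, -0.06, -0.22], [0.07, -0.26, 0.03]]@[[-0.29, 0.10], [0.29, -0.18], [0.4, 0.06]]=[[-0.08, -0.01], [-0.08, 0.06]]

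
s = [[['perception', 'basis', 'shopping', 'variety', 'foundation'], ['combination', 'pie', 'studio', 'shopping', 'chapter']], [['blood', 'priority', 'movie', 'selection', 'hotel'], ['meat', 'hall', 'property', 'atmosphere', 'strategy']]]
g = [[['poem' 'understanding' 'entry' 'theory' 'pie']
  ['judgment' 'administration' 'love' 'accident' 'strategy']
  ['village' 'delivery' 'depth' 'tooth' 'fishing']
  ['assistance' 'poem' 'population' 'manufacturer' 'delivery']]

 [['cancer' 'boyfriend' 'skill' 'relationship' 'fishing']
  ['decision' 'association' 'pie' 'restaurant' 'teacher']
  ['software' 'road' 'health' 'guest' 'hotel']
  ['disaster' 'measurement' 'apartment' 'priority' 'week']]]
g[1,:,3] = ['relationship', 'restaurant', 'guest', 'priority']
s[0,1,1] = 'pie'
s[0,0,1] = 'basis'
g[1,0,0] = 'cancer'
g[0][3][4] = 'delivery'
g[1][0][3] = 'relationship'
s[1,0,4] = 'hotel'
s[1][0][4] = 'hotel'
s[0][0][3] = 'variety'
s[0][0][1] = 'basis'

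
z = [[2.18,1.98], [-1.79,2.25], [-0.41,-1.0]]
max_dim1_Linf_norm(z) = 2.25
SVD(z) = [[-0.8, 0.51], [-0.49, -0.86], [0.34, -0.03]] @ diag([3.196312115954083, 2.809108196101591]) @ [[-0.32, -0.95], [0.95, -0.32]]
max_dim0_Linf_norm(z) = 2.25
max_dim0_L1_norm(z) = 5.23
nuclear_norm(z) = 6.01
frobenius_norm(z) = 4.26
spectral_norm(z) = 3.20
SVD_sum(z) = [[0.81, 2.44],[0.50, 1.49],[-0.34, -1.02]] + [[1.37, -0.46], [-2.29, 0.76], [-0.07, 0.02]]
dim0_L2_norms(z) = [2.85, 3.16]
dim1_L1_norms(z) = [4.16, 4.04, 1.41]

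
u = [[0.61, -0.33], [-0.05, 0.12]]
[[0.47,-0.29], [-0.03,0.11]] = u@ [[0.79, 0.04], [0.04, 0.94]]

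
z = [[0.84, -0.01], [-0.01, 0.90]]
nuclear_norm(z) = 1.74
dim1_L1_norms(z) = [0.85, 0.91]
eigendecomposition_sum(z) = [[0.82, 0.13], [0.13, 0.02]] + [[0.02, -0.14],[-0.14, 0.88]]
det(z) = 0.76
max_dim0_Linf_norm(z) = 0.9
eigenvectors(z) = [[-0.99, 0.16],  [-0.16, -0.99]]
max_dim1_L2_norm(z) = 0.9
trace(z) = 1.74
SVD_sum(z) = [[0.02, -0.14], [-0.14, 0.88]] + [[0.82, 0.13], [0.13, 0.02]]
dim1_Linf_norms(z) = [0.84, 0.9]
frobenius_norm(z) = 1.23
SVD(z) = [[-0.16, 0.99], [0.99, 0.16]] @ diag([0.9016227766016838, 0.8383772233983162]) @ [[-0.16, 0.99],  [0.99, 0.16]]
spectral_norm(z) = 0.90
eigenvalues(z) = [0.84, 0.9]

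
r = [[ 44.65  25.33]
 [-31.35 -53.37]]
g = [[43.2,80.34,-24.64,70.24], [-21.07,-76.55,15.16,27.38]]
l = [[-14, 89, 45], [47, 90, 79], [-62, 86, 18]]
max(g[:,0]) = 43.2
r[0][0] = 44.65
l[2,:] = [-62, 86, 18]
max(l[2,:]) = 86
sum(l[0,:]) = 120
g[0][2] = -24.64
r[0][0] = 44.65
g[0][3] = 70.24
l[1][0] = 47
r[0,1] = 25.33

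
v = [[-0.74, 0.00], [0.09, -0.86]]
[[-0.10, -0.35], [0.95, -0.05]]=v @ [[0.14, 0.47], [-1.09, 0.11]]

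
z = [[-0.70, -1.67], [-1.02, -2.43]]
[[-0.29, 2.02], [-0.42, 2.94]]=z @ [[1.27,0.64], [-0.36,-1.48]]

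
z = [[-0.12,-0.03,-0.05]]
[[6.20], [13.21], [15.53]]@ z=[[-0.74, -0.19, -0.31], [-1.59, -0.4, -0.66], [-1.86, -0.47, -0.78]]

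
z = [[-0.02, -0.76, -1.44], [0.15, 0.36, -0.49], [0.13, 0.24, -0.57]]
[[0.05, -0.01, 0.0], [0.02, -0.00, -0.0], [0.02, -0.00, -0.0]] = z @[[0.24, -0.04, -0.02], [-0.05, 0.01, 0.00], [-0.01, 0.00, 0.0]]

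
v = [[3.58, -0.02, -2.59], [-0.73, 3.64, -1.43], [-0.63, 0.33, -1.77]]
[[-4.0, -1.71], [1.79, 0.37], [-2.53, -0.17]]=v@[[0.06, -0.31], [1.14, 0.13], [1.62, 0.23]]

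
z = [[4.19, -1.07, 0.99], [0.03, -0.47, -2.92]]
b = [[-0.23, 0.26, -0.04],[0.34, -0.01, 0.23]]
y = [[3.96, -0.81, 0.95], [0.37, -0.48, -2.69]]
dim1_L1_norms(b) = [0.53, 0.58]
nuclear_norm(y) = 6.91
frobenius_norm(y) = 4.98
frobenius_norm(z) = 5.33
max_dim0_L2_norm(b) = 0.41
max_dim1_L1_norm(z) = 6.25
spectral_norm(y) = 4.16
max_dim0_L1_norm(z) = 4.22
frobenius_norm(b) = 0.54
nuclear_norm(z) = 7.37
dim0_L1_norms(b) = [0.57, 0.27, 0.27]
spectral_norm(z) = 4.49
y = b + z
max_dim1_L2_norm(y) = 4.15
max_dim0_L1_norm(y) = 4.33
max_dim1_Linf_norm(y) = 3.96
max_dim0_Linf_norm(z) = 4.19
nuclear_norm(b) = 0.72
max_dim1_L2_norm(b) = 0.41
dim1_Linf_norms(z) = [4.19, 2.92]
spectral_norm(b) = 0.49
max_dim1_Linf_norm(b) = 0.34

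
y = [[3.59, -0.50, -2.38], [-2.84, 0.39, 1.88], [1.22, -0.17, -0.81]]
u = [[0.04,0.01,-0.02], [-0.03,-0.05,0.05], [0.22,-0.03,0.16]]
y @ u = [[-0.36,0.13,-0.48], [0.29,-0.1,0.38], [-0.12,0.05,-0.16]]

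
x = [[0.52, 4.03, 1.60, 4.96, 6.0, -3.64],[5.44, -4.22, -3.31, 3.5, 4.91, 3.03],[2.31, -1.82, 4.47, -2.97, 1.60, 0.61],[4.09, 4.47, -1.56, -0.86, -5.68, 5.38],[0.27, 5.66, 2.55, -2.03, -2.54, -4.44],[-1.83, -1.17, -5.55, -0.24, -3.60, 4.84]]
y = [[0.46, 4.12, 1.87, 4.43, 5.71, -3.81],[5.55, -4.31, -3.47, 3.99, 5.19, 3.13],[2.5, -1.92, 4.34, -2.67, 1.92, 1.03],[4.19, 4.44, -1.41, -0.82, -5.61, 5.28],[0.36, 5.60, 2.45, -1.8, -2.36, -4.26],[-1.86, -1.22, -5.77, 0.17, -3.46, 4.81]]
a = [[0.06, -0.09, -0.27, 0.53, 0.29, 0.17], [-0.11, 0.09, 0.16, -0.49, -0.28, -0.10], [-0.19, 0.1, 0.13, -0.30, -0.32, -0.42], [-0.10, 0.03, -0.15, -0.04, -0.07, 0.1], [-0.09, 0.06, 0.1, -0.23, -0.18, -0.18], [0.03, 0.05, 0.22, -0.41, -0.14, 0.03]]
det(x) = 24277.43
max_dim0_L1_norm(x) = 24.33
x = y + a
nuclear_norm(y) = 45.46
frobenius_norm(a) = 1.31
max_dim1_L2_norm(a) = 0.69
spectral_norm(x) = 13.68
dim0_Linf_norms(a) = [0.19, 0.1, 0.27, 0.53, 0.32, 0.42]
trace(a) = 0.09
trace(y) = 2.12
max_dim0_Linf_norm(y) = 5.77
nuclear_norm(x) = 45.57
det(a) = 0.00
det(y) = 21725.70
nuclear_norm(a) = 1.89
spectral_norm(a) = 1.22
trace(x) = 2.21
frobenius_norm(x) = 21.89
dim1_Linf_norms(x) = [6.0, 5.44, 4.47, 5.68, 5.66, 5.55]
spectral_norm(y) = 13.58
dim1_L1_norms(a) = [1.41, 1.23, 1.46, 0.49, 0.84, 0.88]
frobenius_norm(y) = 21.89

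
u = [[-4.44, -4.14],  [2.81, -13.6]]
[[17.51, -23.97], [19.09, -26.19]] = u@ [[-2.21, 3.02], [-1.86, 2.55]]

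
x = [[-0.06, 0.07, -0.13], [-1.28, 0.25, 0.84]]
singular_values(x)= [1.55, 0.16]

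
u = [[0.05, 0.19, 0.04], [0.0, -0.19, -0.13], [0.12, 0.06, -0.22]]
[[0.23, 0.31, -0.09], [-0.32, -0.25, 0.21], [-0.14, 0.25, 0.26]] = u @ [[-0.57, 0.38, 1.21],[1.22, 1.62, -0.64],[0.68, -0.48, -0.69]]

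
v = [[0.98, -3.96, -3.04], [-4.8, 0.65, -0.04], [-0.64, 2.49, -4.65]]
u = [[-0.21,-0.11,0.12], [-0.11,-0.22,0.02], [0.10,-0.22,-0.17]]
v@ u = [[-0.07, 1.43, 0.56], [0.93, 0.39, -0.56], [-0.60, 0.55, 0.76]]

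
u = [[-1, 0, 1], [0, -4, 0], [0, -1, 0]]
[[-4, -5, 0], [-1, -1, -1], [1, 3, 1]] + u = [[-5, -5, 1], [-1, -5, -1], [1, 2, 1]]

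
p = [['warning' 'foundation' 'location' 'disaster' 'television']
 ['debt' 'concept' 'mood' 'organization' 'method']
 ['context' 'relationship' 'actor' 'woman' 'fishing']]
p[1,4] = 'method'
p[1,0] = 'debt'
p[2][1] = 'relationship'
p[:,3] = ['disaster', 'organization', 'woman']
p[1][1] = 'concept'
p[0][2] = 'location'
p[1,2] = 'mood'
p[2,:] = ['context', 'relationship', 'actor', 'woman', 'fishing']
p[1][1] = 'concept'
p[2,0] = 'context'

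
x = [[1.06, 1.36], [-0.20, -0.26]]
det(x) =-0.004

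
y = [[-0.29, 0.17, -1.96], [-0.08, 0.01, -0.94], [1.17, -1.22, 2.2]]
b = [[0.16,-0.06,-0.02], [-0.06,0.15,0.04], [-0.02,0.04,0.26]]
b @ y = [[-0.06, 0.05, -0.30], [0.05, -0.06, 0.06], [0.31, -0.32, 0.57]]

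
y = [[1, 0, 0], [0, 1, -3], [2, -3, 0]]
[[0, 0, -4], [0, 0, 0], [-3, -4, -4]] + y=[[1, 0, -4], [0, 1, -3], [-1, -7, -4]]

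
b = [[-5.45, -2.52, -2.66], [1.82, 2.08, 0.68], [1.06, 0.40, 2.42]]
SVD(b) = [[-0.89, -0.11, -0.44], [0.36, 0.44, -0.82], [0.28, -0.89, -0.35]] @ diag([7.356666440630358, 1.8317783937074468, 0.9453818263800347]) @ [[0.79, 0.42, 0.45], [0.24, 0.45, -0.86], [0.56, -0.78, -0.26]]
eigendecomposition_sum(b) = [[-5.17, -1.89, -1.82],[1.37, 0.5, 0.48],[0.72, 0.26, 0.25]] + [[-0.15, -0.56, -0.02], [0.43, 1.57, 0.07], [-0.01, -0.03, -0.00]] + [[-0.13, -0.06, -0.81], [0.02, 0.01, 0.13], [0.35, 0.16, 2.17]]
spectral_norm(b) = 7.36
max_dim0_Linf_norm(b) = 5.45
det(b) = -12.74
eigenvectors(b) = [[0.96, 0.34, -0.35], [-0.25, -0.94, 0.06], [-0.13, 0.02, 0.93]]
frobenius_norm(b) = 7.64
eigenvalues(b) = [-4.41, 1.41, 2.05]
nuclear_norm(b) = 10.13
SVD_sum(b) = [[-5.17, -2.76, -2.94], [2.06, 1.10, 1.17], [1.65, 0.88, 0.94]] + [[-0.05, -0.09, 0.17], [0.2, 0.37, -0.69], [-0.4, -0.74, 1.40]] + [[-0.24, 0.33, 0.11], [-0.44, 0.61, 0.2], [-0.19, 0.26, 0.09]]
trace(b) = -0.95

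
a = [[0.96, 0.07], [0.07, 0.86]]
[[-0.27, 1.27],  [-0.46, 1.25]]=a@ [[-0.24, 1.22],  [-0.51, 1.35]]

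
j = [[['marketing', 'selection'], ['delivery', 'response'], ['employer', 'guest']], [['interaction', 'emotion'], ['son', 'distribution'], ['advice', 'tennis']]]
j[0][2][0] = 'employer'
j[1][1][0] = 'son'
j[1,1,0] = 'son'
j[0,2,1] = 'guest'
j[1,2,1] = 'tennis'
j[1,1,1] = 'distribution'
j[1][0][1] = 'emotion'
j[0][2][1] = 'guest'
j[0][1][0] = 'delivery'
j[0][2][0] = 'employer'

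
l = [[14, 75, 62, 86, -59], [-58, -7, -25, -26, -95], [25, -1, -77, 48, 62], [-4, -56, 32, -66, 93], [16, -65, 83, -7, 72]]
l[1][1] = -7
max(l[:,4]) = 93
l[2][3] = 48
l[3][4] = 93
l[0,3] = 86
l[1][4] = -95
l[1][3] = -26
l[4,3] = -7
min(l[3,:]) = -66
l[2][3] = 48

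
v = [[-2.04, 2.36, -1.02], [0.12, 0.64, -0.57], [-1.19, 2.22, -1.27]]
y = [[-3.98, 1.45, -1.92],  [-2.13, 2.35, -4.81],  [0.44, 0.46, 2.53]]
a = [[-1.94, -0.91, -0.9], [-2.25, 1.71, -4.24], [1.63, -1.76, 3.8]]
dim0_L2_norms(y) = [4.54, 2.8, 5.76]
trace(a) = 3.57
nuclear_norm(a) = 8.93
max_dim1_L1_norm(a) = 8.2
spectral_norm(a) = 6.90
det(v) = -0.01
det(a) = -0.68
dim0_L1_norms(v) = [3.35, 5.22, 2.86]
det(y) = -23.86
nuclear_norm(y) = 11.17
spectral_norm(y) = 7.28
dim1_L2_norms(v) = [3.28, 0.87, 2.82]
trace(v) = -2.67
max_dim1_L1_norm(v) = 5.42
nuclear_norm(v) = 5.14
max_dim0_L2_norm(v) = 3.3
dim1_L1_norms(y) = [7.35, 9.29, 3.43]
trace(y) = 0.90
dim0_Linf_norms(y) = [3.98, 2.35, 4.81]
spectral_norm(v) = 4.34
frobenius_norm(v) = 4.41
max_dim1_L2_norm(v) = 3.28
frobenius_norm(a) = 7.18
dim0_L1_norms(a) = [5.82, 4.38, 8.94]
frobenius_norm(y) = 7.85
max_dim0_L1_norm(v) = 5.22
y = a + v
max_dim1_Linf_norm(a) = 4.24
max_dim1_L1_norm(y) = 9.29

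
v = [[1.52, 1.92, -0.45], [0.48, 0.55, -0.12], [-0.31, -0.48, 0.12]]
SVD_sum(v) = [[1.52, 1.92, -0.45], [0.45, 0.57, -0.13], [-0.35, -0.45, 0.1]] + [[0.00, -0.00, 0.00], [0.03, -0.02, 0.01], [0.04, -0.03, 0.02]] + [[0.00,-0.0,-0.00],  [-0.0,0.00,0.00],  [0.00,-0.0,-0.00]]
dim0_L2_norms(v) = [1.62, 2.05, 0.48]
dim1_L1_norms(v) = [3.89, 1.15, 0.91]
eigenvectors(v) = [[-0.94+0.00j, (-0.2+0.16j), (-0.2-0.16j)],[-0.29+0.00j, (0.36-0.13j), (0.36+0.13j)],[0.20+0.00j, 0.89+0.00j, (0.89-0j)]]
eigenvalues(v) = [(2.21+0j), (-0.01+0.01j), (-0.01-0.01j)]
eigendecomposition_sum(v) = [[1.53-0.00j, (1.9+0j), -0.44+0.00j], [0.47-0.00j, (0.58+0j), -0.13+0.00j], [(-0.33+0j), (-0.42-0j), (0.1-0j)]] + [[(-0+0j), (0.01-0j), (-0.01-0j)],[(0.01+0j), -0.02-0.00j, 0.01+0.00j],[0.01+0.01j, (-0.03-0.02j), (0.01+0.02j)]] + [[(-0-0j), 0.01+0.00j, -0.01+0.00j], [0.01-0.00j, (-0.02+0j), (0.01-0j)], [(0.01-0.01j), -0.03+0.02j, 0.01-0.02j]]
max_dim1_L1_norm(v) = 3.89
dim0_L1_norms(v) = [2.31, 2.95, 0.69]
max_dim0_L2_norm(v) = 2.05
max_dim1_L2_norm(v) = 2.49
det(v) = 0.00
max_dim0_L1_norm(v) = 2.95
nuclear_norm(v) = 2.73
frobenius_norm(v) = 2.66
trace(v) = 2.19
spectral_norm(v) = 2.66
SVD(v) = [[-0.94, -0.03, 0.35], [-0.28, -0.56, -0.78], [0.22, -0.83, 0.51]] @ diag([2.6613624517794063, 0.06812142636336993, 0.0030612953017079255]) @ [[-0.61, -0.77, 0.18], [-0.78, 0.55, -0.29], [0.13, -0.32, -0.94]]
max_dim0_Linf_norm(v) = 1.92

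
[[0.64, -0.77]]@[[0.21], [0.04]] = [[0.1]]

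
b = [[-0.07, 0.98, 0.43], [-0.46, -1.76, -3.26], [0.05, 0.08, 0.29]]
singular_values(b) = [3.84, 0.67, 0.0]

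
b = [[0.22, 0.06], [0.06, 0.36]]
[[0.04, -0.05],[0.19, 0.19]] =b@[[0.04, -0.40], [0.51, 0.59]]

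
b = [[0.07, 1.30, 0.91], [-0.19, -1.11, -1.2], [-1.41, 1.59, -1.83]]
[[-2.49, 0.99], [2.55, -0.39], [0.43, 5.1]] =b@[[-0.87, -1.22],[-1.35, 1.32],[-0.74, -0.70]]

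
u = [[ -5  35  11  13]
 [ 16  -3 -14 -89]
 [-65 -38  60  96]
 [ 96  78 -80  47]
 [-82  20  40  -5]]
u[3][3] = 47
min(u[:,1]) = -38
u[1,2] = -14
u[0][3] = 13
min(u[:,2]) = -80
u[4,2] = 40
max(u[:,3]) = 96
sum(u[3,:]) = 141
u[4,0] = -82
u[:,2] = [11, -14, 60, -80, 40]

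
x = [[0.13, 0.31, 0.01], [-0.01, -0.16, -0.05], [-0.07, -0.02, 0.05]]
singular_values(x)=[0.37, 0.1, 0.0]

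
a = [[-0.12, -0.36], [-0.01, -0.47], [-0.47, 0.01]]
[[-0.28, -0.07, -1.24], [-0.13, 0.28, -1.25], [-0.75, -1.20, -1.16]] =a @ [[1.6,2.53,2.52], [0.25,-0.66,2.61]]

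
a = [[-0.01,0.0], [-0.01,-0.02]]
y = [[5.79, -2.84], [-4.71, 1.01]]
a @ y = [[-0.06, 0.03], [0.04, 0.01]]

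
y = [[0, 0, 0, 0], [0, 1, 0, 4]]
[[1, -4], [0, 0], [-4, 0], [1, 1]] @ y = [[0, -4, 0, -16], [0, 0, 0, 0], [0, 0, 0, 0], [0, 1, 0, 4]]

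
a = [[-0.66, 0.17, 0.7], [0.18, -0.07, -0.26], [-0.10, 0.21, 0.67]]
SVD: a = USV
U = [[-0.8, -0.55, 0.24], [0.27, 0.04, 0.96], [-0.54, 0.83, 0.12]]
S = [1.2, 0.34, 0.0]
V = [[0.52, -0.22, -0.82],[0.85, 0.23, 0.48],[0.08, -0.95, 0.31]]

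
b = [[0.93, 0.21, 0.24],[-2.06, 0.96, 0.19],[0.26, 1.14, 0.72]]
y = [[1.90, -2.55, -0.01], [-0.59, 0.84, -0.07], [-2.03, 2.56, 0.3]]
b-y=[[-0.97, 2.76, 0.25], [-1.47, 0.12, 0.26], [2.29, -1.42, 0.42]]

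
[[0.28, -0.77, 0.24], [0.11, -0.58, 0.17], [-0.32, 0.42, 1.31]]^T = [[0.28,0.11,-0.32], [-0.77,-0.58,0.42], [0.24,0.17,1.31]]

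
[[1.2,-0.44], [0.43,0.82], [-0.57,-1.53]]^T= [[1.2,0.43,-0.57], [-0.44,0.82,-1.53]]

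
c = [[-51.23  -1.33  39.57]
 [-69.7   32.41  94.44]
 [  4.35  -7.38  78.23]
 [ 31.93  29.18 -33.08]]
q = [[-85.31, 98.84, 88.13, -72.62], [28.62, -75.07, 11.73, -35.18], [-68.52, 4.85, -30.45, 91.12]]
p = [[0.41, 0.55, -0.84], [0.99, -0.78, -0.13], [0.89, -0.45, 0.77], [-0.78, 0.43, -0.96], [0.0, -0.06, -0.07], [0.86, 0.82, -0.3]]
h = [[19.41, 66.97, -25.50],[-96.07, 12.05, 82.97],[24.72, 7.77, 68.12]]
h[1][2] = 82.97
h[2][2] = 68.12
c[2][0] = 4.35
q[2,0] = -68.52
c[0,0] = -51.23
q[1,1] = -75.07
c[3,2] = -33.08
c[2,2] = 78.23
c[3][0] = 31.93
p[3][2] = -0.962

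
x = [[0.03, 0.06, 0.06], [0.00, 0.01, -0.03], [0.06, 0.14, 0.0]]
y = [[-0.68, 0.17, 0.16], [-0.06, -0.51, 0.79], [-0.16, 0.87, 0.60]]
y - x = [[-0.71, 0.11, 0.10], [-0.06, -0.52, 0.82], [-0.22, 0.73, 0.6]]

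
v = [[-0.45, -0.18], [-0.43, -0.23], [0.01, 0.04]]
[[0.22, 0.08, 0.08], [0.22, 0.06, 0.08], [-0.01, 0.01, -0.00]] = v @ [[-0.46, -0.32, -0.18], [-0.10, 0.34, -0.0]]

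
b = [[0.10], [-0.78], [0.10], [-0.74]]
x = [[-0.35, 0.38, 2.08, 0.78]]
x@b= [[-0.70]]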